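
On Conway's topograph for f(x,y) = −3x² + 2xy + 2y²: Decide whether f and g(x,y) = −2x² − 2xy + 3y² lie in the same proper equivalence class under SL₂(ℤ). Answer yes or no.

D₁ = 28, D₂ = 28
river cycle of f (length 4): (2, 2, -3), (-3, 4, 1), (1, 4, -3), (-3, 2, 2)
river cycle of g (length 4): (3, 2, -2), (-2, 2, 3), (3, 4, -1), (-1, 4, 3)
cycles differ ⇒ inequivalent

no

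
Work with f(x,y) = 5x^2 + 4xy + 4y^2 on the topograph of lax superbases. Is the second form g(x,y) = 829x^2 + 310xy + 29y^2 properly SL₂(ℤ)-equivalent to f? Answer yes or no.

D₁ = -64, D₂ = -64
f: flip: (5,4,4)→(4,-4,5)
f: translate: b→4 (≡-4 mod 8), so (4,-4,5)→(4,4,5)
f: reduced (well bottom): (4,4,5) with a≤c, −a<b≤a
g: flip: (829,310,29)→(29,-310,829)
g: translate: b→-20 (≡-310 mod 58), so (29,-310,829)→(29,-20,4)
g: flip: (29,-20,4)→(4,20,29)
g: translate: b→4 (≡20 mod 8), so (4,20,29)→(4,4,5)
g: reduced (well bottom): (4,4,5) with a≤c, −a<b≤a
reduced forms (4, 4, 5) vs (4, 4, 5) ⇒ equivalent

yes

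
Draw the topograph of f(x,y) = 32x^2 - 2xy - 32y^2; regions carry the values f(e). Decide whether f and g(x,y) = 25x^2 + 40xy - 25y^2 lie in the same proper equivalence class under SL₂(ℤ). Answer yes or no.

D₁ = 4100, D₂ = 4100
river cycle of f (length 6): (-32, 2, 32), (32, 62, -2), (-2, 62, 32), (32, 2, -32), (-32, 62, 2), (2, 62, -32)
river cycle of g (length 6): (-25, 60, 5), (5, 60, -25), (-25, 40, 25), (25, 60, -5), (-5, 60, 25), (25, 40, -25)
cycles differ ⇒ inequivalent

no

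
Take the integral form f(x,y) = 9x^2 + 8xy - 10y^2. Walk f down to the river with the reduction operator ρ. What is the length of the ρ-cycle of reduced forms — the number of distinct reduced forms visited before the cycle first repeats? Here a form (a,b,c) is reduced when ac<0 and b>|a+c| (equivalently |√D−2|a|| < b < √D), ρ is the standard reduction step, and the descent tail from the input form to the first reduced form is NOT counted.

D = 424, ⌊√D⌋ = 20
river: ρ → (-10,12,7)
river: ρ → (7,16,-6)
river: ρ → (-6,20,1)
river: ρ → (1,20,-6)
river: ρ → (-6,16,7)
river: ρ → (7,12,-10)
river: ρ → (-10,8,9)
river: ρ → (9,10,-9)
river: ρ → (-9,8,10)
river: ρ → (10,12,-7)
river: ρ → (-7,16,6)
river: ρ → (6,20,-1)
river: ρ → (-1,20,6)
river: ρ → (6,16,-7)
river: ρ → (-7,12,10)
river: ρ → (10,8,-9)
river: ρ → (-9,10,9)
river: ρ → (9,8,-10)
ρ-cycle length = 18 (tail of 0 descent steps not counted)

18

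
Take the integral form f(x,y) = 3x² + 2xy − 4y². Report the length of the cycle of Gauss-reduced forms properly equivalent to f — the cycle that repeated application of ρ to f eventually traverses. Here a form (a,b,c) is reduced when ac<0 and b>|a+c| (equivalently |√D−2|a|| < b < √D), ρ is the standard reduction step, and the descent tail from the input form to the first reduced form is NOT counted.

D = 52, ⌊√D⌋ = 7
river: ρ → (-4,6,1)
river: ρ → (1,6,-4)
river: ρ → (-4,2,3)
river: ρ → (3,4,-3)
river: ρ → (-3,2,4)
river: ρ → (4,6,-1)
river: ρ → (-1,6,4)
river: ρ → (4,2,-3)
river: ρ → (-3,4,3)
river: ρ → (3,2,-4)
ρ-cycle length = 10 (tail of 0 descent steps not counted)

10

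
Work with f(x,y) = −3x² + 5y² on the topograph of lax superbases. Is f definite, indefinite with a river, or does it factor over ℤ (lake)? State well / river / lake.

D = b²−4ac = 0² − 4·(-3)·5 = 60
D > 0 non-square ⇒ indefinite ⇒ periodic river

river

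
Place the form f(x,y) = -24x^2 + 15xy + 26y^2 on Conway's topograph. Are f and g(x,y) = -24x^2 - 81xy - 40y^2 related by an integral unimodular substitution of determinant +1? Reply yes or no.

D₁ = 2721, D₂ = 2721
river cycle of f (length 58): (26, 37, -13), (-13, 41, 20), (20, 39, -15), (-15, 51, 2), (2, 49, -40), (-40, 31, 11), (11, 35, -34), (-34, 33, 12), (12, 39, -25), (-25, 11, 26), … (48 more)
river cycle of g (length 58): (17, 33, -24), (-24, 15, 26), (26, 37, -13), (-13, 41, 20), (20, 39, -15), (-15, 51, 2), (2, 49, -40), (-40, 31, 11), (11, 35, -34), (-34, 33, 12), … (48 more)
cycles coincide ⇒ equivalent

yes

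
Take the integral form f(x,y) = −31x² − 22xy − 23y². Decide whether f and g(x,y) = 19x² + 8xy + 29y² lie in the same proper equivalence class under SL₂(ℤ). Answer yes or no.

D₁ = -2368, D₂ = -2140
discriminants differ ⇒ not SL₂(ℤ)-equivalent

no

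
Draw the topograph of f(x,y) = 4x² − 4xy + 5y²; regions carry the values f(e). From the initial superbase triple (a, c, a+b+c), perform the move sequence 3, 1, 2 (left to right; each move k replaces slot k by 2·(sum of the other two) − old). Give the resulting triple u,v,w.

start (4,5,5) = (f(1,0),f(0,1),f(1,1))
replace slot 3: 2·(4+5) − 5 = 13 → (4,5,13)
replace slot 1: 2·(5+13) − 4 = 32 → (32,5,13)
replace slot 2: 2·(32+13) − 5 = 85 → (32,85,13)

32,85,13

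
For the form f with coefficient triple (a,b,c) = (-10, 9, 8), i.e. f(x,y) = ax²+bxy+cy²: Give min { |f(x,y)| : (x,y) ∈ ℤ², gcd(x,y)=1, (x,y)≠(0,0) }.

river: ρ → (8,7,-11)
river: ρ → (-11,15,4)
river: ρ → (4,17,-7)
river: ρ → (-7,11,10)
river: ρ → (10,9,-8)
river: ρ → (-8,7,11)
river: ρ → (11,15,-4)
river: ρ → (-4,17,7)
river: ρ → (7,11,-10)
river: ρ → (-10,9,8)
closes: descent 0, river 10
min |a| on river = 4

4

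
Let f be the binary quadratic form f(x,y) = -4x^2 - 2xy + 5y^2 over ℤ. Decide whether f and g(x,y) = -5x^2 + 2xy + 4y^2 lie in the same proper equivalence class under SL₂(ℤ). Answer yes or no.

D₁ = 84, D₂ = 84
river cycle of f (length 6): (5, 2, -4), (-4, 6, 3), (3, 6, -4), (-4, 2, 5), (5, 8, -1), (-1, 8, 5)
river cycle of g (length 6): (4, 6, -3), (-3, 6, 4), (4, 2, -5), (-5, 8, 1), (1, 8, -5), (-5, 2, 4)
cycles differ ⇒ inequivalent

no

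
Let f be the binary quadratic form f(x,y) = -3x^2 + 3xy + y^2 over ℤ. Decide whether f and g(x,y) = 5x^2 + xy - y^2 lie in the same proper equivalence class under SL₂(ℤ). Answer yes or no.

D₁ = 21, D₂ = 21
river cycle of f (length 2): (1, 3, -3), (-3, 3, 1)
river cycle of g (length 2): (-1, 3, 3), (3, 3, -1)
cycles differ ⇒ inequivalent

no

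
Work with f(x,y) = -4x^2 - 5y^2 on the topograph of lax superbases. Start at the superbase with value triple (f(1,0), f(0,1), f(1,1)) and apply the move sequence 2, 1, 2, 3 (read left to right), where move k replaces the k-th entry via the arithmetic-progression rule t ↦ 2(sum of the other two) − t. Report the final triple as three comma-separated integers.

start (-4,-5,-9) = (f(1,0),f(0,1),f(1,1))
replace slot 2: 2·((-4)+(-9)) − (-5) = -21 → (-4,-21,-9)
replace slot 1: 2·((-21)+(-9)) − (-4) = -56 → (-56,-21,-9)
replace slot 2: 2·((-56)+(-9)) − (-21) = -109 → (-56,-109,-9)
replace slot 3: 2·((-56)+(-109)) − (-9) = -321 → (-56,-109,-321)

-56,-109,-321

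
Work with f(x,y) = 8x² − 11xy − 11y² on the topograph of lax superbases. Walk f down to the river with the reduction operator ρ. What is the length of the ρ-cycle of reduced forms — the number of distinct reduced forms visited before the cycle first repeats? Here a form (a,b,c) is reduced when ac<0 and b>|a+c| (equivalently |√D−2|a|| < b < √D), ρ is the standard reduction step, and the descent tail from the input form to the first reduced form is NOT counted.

D = 473, ⌊√D⌋ = 21
descent: ρ → (-11,11,8)  [lands on river]
river: ρ → (8,21,-1)
river: ρ → (-1,21,8)
river: ρ → (8,11,-11)
ρ-cycle length = 4 (tail of 1 descent step not counted)

4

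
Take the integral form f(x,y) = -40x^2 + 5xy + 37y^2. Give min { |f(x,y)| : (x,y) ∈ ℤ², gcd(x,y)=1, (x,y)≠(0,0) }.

river: ρ → (37,69,-8)
river: ρ → (-8,75,10)
river: ρ → (10,65,-43)
river: ρ → (-43,21,32)
river: ρ → (32,43,-32)
river: ρ → (-32,21,43)
river: ρ → (43,65,-10)
river: ρ → (-10,75,8)
river: ρ → (8,69,-37)
river: ρ → (-37,5,40)
river: ρ → (40,75,-2)
river: ρ → (-2,77,2)
river: ρ → (2,75,-40)
river: ρ → (-40,5,37)
closes: descent 0, river 14
min |a| on river = 2

2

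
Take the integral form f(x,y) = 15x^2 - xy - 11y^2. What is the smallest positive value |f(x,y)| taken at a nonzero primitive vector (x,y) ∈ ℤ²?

descent: ρ → (-11,23,3)  [lands on river]
river: ρ → (3,25,-3)
river: ρ → (-3,23,11)
river: ρ → (11,21,-5)
river: ρ → (-5,19,15)
river: ρ → (15,11,-9)
river: ρ → (-9,25,1)
river: ρ → (1,25,-9)
river: ρ → (-9,11,15)
river: ρ → (15,19,-5)
river: ρ → (-5,21,11)
river: ρ → (11,23,-3)
river: ρ → (-3,25,3)
river: ρ → (3,23,-11)
river: ρ → (-11,21,5)
river: ρ → (5,19,-15)
river: ρ → (-15,11,9)
river: ρ → (9,25,-1)
river: ρ → (-1,25,9)
river: ρ → (9,11,-15)
river: ρ → (-15,19,5)
river: ρ → (5,21,-11)
closes: descent 1, river 22
min |a| on river = 1

1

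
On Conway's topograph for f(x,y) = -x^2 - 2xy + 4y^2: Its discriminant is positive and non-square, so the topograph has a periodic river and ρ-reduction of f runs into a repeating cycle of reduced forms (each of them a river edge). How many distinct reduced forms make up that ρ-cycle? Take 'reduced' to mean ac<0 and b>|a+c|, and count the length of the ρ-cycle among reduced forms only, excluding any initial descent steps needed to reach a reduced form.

D = 20, ⌊√D⌋ = 4
descent: ρ → (4,2,-1)
descent: ρ → (-1,4,1)  [lands on river]
river: ρ → (1,4,-1)
ρ-cycle length = 2 (tail of 2 descent steps not counted)

2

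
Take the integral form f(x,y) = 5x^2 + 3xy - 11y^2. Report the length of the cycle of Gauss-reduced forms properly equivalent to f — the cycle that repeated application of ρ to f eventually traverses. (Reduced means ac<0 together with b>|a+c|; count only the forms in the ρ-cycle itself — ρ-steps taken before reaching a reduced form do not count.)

D = 229, ⌊√D⌋ = 15
descent: ρ → (-11,-3,5)
descent: ρ → (5,13,-3)  [lands on river]
river: ρ → (-3,11,9)
river: ρ → (9,7,-5)
river: ρ → (-5,13,3)
river: ρ → (3,11,-9)
river: ρ → (-9,7,5)
ρ-cycle length = 6 (tail of 2 descent steps not counted)

6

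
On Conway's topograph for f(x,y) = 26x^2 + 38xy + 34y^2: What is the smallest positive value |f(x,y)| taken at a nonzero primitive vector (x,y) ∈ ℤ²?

translate: b→-14 (≡38 mod 52), so (26,38,34)→(26,-14,22)
flip: (26,-14,22)→(22,14,26)
reduced (well bottom): (22,14,26) with a≤c, −a<b≤a
well minimum = a = 22

22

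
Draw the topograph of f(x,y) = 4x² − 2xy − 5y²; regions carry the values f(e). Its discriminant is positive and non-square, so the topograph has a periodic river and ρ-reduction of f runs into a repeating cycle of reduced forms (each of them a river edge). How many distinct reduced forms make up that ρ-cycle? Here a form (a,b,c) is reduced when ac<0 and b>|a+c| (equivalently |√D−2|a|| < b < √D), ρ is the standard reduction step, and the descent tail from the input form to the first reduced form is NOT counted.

D = 84, ⌊√D⌋ = 9
descent: ρ → (-5,2,4)  [lands on river]
river: ρ → (4,6,-3)
river: ρ → (-3,6,4)
river: ρ → (4,2,-5)
river: ρ → (-5,8,1)
river: ρ → (1,8,-5)
ρ-cycle length = 6 (tail of 1 descent step not counted)

6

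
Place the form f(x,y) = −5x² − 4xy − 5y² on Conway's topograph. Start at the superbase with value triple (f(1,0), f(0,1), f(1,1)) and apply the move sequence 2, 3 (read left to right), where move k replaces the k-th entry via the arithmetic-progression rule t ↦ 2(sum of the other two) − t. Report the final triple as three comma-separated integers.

start (-5,-5,-14) = (f(1,0),f(0,1),f(1,1))
replace slot 2: 2·((-5)+(-14)) − (-5) = -33 → (-5,-33,-14)
replace slot 3: 2·((-5)+(-33)) − (-14) = -62 → (-5,-33,-62)

-5,-33,-62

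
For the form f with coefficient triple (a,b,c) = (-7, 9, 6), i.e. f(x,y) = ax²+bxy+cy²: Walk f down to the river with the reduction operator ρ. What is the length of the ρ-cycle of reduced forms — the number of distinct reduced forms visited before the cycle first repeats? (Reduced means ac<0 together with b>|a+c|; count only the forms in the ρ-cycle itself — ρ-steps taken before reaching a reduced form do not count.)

D = 249, ⌊√D⌋ = 15
river: ρ → (6,15,-1)
river: ρ → (-1,15,6)
river: ρ → (6,9,-7)
river: ρ → (-7,5,8)
river: ρ → (8,11,-4)
river: ρ → (-4,13,5)
river: ρ → (5,7,-10)
river: ρ → (-10,13,2)
river: ρ → (2,15,-3)
river: ρ → (-3,15,2)
river: ρ → (2,13,-10)
river: ρ → (-10,7,5)
river: ρ → (5,13,-4)
river: ρ → (-4,11,8)
river: ρ → (8,5,-7)
river: ρ → (-7,9,6)
ρ-cycle length = 16 (tail of 0 descent steps not counted)

16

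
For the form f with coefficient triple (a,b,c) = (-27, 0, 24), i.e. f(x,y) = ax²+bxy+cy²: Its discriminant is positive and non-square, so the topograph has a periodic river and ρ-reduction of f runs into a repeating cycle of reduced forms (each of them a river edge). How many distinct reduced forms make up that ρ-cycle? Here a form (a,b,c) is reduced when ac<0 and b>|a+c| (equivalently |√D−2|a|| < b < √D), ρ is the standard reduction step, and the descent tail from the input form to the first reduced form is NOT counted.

D = 2592, ⌊√D⌋ = 50
descent: ρ → (24,48,-3)  [lands on river]
river: ρ → (-3,48,24)
ρ-cycle length = 2 (tail of 1 descent step not counted)

2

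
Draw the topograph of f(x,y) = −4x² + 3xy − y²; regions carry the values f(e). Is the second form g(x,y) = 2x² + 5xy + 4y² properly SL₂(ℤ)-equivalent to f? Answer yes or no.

D₁ = -7, D₂ = -7
f is negative-definite; reduce −f:
−f: flip: (4,-3,1)→(1,3,4)
−f: translate: b→1 (≡3 mod 2), so (1,3,4)→(1,1,2)
−f: reduced (well bottom): (1,1,2) with a≤c, −a<b≤a
flip sign back: reduced form of f is (-1,-1,-2)
g: translate: b→1 (≡5 mod 4), so (2,5,4)→(2,1,1)
g: flip: (2,1,1)→(1,-1,2)
g: translate: b→1 (≡-1 mod 2), so (1,-1,2)→(1,1,2)
g: reduced (well bottom): (1,1,2) with a≤c, −a<b≤a
reduced forms (-1, -1, -2) vs (1, 1, 2) ⇒ inequivalent

no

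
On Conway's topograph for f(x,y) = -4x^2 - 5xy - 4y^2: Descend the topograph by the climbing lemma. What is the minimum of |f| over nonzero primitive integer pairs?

translate: b→-3 (≡5 mod 8), so (4,5,4)→(4,-3,3)
flip: (4,-3,3)→(3,3,4)
reduced (well bottom): (3,3,4) with a≤c, −a<b≤a
well minimum |f| = |-3| = 3 (negative-definite)

3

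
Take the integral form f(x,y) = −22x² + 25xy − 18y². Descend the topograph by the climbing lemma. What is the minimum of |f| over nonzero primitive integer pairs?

translate: b→19 (≡-25 mod 44), so (22,-25,18)→(22,19,15)
flip: (22,19,15)→(15,-19,22)
translate: b→11 (≡-19 mod 30), so (15,-19,22)→(15,11,18)
reduced (well bottom): (15,11,18) with a≤c, −a<b≤a
well minimum |f| = |-15| = 15 (negative-definite)

15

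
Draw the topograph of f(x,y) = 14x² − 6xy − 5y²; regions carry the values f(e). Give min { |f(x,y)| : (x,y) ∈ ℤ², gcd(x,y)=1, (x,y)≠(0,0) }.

descent: ρ → (-5,16,3)  [lands on river]
river: ρ → (3,14,-10)
river: ρ → (-10,6,7)
river: ρ → (7,8,-9)
river: ρ → (-9,10,6)
river: ρ → (6,14,-5)
closes: descent 1, river 6
min |a| on river = 3

3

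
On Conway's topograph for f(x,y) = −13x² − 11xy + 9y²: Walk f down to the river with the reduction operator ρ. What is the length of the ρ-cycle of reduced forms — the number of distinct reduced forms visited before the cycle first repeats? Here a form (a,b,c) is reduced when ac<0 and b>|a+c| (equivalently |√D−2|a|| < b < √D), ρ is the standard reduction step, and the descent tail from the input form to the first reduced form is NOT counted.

D = 589, ⌊√D⌋ = 24
descent: ρ → (9,11,-13)  [lands on river]
river: ρ → (-13,15,7)
river: ρ → (7,13,-15)
river: ρ → (-15,17,5)
river: ρ → (5,23,-3)
river: ρ → (-3,19,19)
river: ρ → (19,19,-3)
river: ρ → (-3,23,5)
river: ρ → (5,17,-15)
river: ρ → (-15,13,7)
river: ρ → (7,15,-13)
river: ρ → (-13,11,9)
river: ρ → (9,7,-15)
river: ρ → (-15,23,1)
river: ρ → (1,23,-15)
river: ρ → (-15,7,9)
ρ-cycle length = 16 (tail of 1 descent step not counted)

16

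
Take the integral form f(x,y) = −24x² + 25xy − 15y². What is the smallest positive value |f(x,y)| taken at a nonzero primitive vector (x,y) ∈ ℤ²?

translate: b→23 (≡-25 mod 48), so (24,-25,15)→(24,23,14)
flip: (24,23,14)→(14,-23,24)
translate: b→5 (≡-23 mod 28), so (14,-23,24)→(14,5,15)
reduced (well bottom): (14,5,15) with a≤c, −a<b≤a
well minimum |f| = |-14| = 14 (negative-definite)

14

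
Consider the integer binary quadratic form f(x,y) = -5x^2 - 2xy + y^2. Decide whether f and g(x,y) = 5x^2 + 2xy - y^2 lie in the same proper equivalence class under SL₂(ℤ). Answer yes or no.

D₁ = 24, D₂ = 24
river cycle of f (length 2): (1, 4, -2), (-2, 4, 1)
river cycle of g (length 2): (-1, 4, 2), (2, 4, -1)
cycles differ ⇒ inequivalent

no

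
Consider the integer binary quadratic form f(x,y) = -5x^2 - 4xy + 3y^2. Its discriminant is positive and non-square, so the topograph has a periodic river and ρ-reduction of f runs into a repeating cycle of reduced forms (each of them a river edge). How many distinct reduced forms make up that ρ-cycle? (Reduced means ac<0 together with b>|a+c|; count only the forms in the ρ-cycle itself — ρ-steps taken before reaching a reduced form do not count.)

D = 76, ⌊√D⌋ = 8
descent: ρ → (3,4,-5)  [lands on river]
river: ρ → (-5,6,2)
river: ρ → (2,6,-5)
river: ρ → (-5,4,3)
river: ρ → (3,8,-1)
river: ρ → (-1,8,3)
ρ-cycle length = 6 (tail of 1 descent step not counted)

6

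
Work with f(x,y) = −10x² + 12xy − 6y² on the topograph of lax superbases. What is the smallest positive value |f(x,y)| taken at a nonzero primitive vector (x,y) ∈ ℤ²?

translate: b→8 (≡-12 mod 20), so (10,-12,6)→(10,8,4)
flip: (10,8,4)→(4,-8,10)
translate: b→0 (≡-8 mod 8), so (4,-8,10)→(4,0,6)
reduced (well bottom): (4,0,6) with a≤c, −a<b≤a
well minimum |f| = |-4| = 4 (negative-definite)

4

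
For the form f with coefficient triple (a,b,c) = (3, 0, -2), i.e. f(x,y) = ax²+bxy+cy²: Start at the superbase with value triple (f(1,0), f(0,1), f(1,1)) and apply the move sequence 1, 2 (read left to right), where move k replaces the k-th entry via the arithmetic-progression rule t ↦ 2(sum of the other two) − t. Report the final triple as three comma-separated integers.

start (3,-2,1) = (f(1,0),f(0,1),f(1,1))
replace slot 1: 2·((-2)+1) − 3 = -5 → (-5,-2,1)
replace slot 2: 2·((-5)+1) − (-2) = -6 → (-5,-6,1)

-5,-6,1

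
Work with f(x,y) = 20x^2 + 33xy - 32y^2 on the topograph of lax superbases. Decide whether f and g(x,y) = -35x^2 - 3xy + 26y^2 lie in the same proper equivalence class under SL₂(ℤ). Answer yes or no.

D₁ = 3649, D₂ = 3649
river cycle of f (length 98): (-32, 31, 21), (21, 53, -10), (-10, 47, 36), (36, 25, -21), (-21, 59, 2), (2, 57, -50), (-50, 43, 9), (9, 47, -40), (-40, 33, 16), (16, 31, -42), … (88 more)
river cycle of g (length 110): (26, 55, -6), (-6, 53, 35), (35, 17, -24), (-24, 31, 28), (28, 25, -27), (-27, 29, 26), (26, 23, -30), (-30, 37, 19), (19, 39, -28), (-28, 17, 30), … (100 more)
cycles differ ⇒ inequivalent

no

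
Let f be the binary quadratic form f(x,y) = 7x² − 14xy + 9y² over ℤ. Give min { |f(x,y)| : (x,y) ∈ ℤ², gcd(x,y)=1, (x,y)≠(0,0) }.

translate: b→0 (≡-14 mod 14), so (7,-14,9)→(7,0,2)
flip: (7,0,2)→(2,0,7)
reduced (well bottom): (2,0,7) with a≤c, −a<b≤a
well minimum = a = 2

2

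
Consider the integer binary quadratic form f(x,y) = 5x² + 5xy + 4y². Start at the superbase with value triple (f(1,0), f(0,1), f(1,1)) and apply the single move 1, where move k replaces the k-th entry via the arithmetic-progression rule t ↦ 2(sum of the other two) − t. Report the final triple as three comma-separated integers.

start (5,4,14) = (f(1,0),f(0,1),f(1,1))
replace slot 1: 2·(4+14) − 5 = 31 → (31,4,14)

31,4,14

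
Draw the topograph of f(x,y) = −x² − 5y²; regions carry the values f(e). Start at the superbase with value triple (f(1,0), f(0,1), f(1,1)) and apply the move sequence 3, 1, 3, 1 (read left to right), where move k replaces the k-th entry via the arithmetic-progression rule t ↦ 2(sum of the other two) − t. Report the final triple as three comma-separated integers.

start (-1,-5,-6) = (f(1,0),f(0,1),f(1,1))
replace slot 3: 2·((-1)+(-5)) − (-6) = -6 → (-1,-5,-6)
replace slot 1: 2·((-5)+(-6)) − (-1) = -21 → (-21,-5,-6)
replace slot 3: 2·((-21)+(-5)) − (-6) = -46 → (-21,-5,-46)
replace slot 1: 2·((-5)+(-46)) − (-21) = -81 → (-81,-5,-46)

-81,-5,-46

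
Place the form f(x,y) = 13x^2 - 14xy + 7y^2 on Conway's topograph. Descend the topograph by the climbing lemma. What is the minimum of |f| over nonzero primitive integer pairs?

translate: b→12 (≡-14 mod 26), so (13,-14,7)→(13,12,6)
flip: (13,12,6)→(6,-12,13)
translate: b→0 (≡-12 mod 12), so (6,-12,13)→(6,0,7)
reduced (well bottom): (6,0,7) with a≤c, −a<b≤a
well minimum = a = 6

6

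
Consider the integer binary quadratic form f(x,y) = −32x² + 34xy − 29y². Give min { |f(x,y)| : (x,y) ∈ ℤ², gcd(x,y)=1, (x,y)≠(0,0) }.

translate: b→30 (≡-34 mod 64), so (32,-34,29)→(32,30,27)
flip: (32,30,27)→(27,-30,32)
translate: b→24 (≡-30 mod 54), so (27,-30,32)→(27,24,29)
reduced (well bottom): (27,24,29) with a≤c, −a<b≤a
well minimum |f| = |-27| = 27 (negative-definite)

27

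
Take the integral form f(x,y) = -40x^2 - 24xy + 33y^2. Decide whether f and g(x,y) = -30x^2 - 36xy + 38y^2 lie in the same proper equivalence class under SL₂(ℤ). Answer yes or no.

D₁ = 5856, D₂ = 5856
river cycle of f (length 16): (33, 24, -40), (-40, 56, 17), (17, 46, -55), (-55, 64, 8), (8, 64, -55), (-55, 46, 17), (17, 56, -40), (-40, 24, 33), (33, 42, -31), (-31, 20, 44), … (6 more)
river cycle of g (length 12): (38, 36, -30), (-30, 24, 44), (44, 64, -10), (-10, 76, 2), (2, 76, -10), (-10, 64, 44), (44, 24, -30), (-30, 36, 38), (38, 40, -28), (-28, 72, 6), … (2 more)
cycles differ ⇒ inequivalent

no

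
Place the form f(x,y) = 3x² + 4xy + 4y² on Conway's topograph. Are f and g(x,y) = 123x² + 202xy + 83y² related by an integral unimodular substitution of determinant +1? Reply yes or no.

D₁ = -32, D₂ = -32
f: translate: b→-2 (≡4 mod 6), so (3,4,4)→(3,-2,3)
f: flip: (3,-2,3)→(3,2,3)
f: reduced (well bottom): (3,2,3) with a≤c, −a<b≤a
g: translate: b→-44 (≡202 mod 246), so (123,202,83)→(123,-44,4)
g: flip: (123,-44,4)→(4,44,123)
g: translate: b→4 (≡44 mod 8), so (4,44,123)→(4,4,3)
g: flip: (4,4,3)→(3,-4,4)
g: translate: b→2 (≡-4 mod 6), so (3,-4,4)→(3,2,3)
g: reduced (well bottom): (3,2,3) with a≤c, −a<b≤a
reduced forms (3, 2, 3) vs (3, 2, 3) ⇒ equivalent

yes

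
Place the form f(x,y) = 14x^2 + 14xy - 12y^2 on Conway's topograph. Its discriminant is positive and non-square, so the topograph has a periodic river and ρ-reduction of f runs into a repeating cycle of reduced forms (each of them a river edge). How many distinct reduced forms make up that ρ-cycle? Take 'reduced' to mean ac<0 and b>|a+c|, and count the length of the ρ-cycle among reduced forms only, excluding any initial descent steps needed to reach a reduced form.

D = 868, ⌊√D⌋ = 29
river: ρ → (-12,10,16)
river: ρ → (16,22,-6)
river: ρ → (-6,26,8)
river: ρ → (8,22,-12)
river: ρ → (-12,26,4)
river: ρ → (4,22,-24)
river: ρ → (-24,26,2)
river: ρ → (2,26,-24)
river: ρ → (-24,22,4)
river: ρ → (4,26,-12)
river: ρ → (-12,22,8)
river: ρ → (8,26,-6)
river: ρ → (-6,22,16)
river: ρ → (16,10,-12)
river: ρ → (-12,14,14)
river: ρ → (14,14,-12)
ρ-cycle length = 16 (tail of 0 descent steps not counted)

16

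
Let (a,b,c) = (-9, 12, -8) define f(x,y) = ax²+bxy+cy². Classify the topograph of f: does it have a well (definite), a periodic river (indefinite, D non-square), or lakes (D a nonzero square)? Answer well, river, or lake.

D = b²−4ac = 12² − 4·(-9)·(-8) = -144
D < 0 ⇒ definite ⇒ every region one sign ⇒ single well

well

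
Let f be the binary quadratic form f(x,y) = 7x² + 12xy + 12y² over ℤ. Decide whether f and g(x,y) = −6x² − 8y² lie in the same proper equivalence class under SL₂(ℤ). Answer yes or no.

D₁ = -192, D₂ = -192
f: translate: b→-2 (≡12 mod 14), so (7,12,12)→(7,-2,7)
f: flip: (7,-2,7)→(7,2,7)
f: reduced (well bottom): (7,2,7) with a≤c, −a<b≤a
g is negative-definite; reduce −g:
−g: reduced (well bottom): (6,0,8) with a≤c, −a<b≤a
flip sign back: reduced form of g is (-6,0,-8)
reduced forms (7, 2, 7) vs (-6, 0, -8) ⇒ inequivalent

no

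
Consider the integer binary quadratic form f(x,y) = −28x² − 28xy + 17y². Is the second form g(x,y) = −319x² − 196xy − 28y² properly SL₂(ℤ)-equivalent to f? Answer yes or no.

D₁ = 2688, D₂ = 2688
river cycle of f (length 8): (17, 28, -28), (-28, 28, 17), (17, 40, -16), (-16, 24, 33), (33, 42, -7), (-7, 42, 33), (33, 24, -16), (-16, 40, 17)
river cycle of g (length 8): (-28, 28, 17), (17, 40, -16), (-16, 24, 33), (33, 42, -7), (-7, 42, 33), (33, 24, -16), (-16, 40, 17), (17, 28, -28)
cycles coincide ⇒ equivalent

yes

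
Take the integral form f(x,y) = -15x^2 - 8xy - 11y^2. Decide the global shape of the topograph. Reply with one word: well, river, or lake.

D = b²−4ac = (-8)² − 4·(-15)·(-11) = -596
D < 0 ⇒ definite ⇒ every region one sign ⇒ single well

well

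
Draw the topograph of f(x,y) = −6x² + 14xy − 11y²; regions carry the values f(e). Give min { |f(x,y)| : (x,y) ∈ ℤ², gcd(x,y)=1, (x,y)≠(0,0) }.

translate: b→-2 (≡-14 mod 12), so (6,-14,11)→(6,-2,3)
flip: (6,-2,3)→(3,2,6)
reduced (well bottom): (3,2,6) with a≤c, −a<b≤a
well minimum |f| = |-3| = 3 (negative-definite)

3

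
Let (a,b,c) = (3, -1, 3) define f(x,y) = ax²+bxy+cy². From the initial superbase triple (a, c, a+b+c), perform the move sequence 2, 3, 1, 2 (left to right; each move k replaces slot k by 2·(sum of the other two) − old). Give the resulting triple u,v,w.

start (3,3,5) = (f(1,0),f(0,1),f(1,1))
replace slot 2: 2·(3+5) − 3 = 13 → (3,13,5)
replace slot 3: 2·(3+13) − 5 = 27 → (3,13,27)
replace slot 1: 2·(13+27) − 3 = 77 → (77,13,27)
replace slot 2: 2·(77+27) − 13 = 195 → (77,195,27)

77,195,27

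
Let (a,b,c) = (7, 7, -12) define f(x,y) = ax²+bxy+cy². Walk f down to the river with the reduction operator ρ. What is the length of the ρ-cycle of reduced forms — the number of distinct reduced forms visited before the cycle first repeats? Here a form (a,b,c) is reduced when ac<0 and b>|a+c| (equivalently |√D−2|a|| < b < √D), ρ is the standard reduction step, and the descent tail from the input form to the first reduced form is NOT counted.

D = 385, ⌊√D⌋ = 19
river: ρ → (-12,17,2)
river: ρ → (2,19,-3)
river: ρ → (-3,17,8)
river: ρ → (8,15,-5)
river: ρ → (-5,15,8)
river: ρ → (8,17,-3)
river: ρ → (-3,19,2)
river: ρ → (2,17,-12)
river: ρ → (-12,7,7)
river: ρ → (7,7,-12)
ρ-cycle length = 10 (tail of 0 descent steps not counted)

10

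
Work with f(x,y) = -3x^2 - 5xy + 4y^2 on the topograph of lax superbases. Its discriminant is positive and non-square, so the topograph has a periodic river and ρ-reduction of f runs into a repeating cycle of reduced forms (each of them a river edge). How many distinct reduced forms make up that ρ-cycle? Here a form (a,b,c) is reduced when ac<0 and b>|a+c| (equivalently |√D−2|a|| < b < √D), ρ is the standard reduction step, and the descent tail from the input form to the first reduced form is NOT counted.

D = 73, ⌊√D⌋ = 8
descent: ρ → (4,5,-3)  [lands on river]
river: ρ → (-3,7,2)
river: ρ → (2,5,-6)
river: ρ → (-6,7,1)
river: ρ → (1,7,-6)
river: ρ → (-6,5,2)
river: ρ → (2,7,-3)
river: ρ → (-3,5,4)
river: ρ → (4,3,-4)
river: ρ → (-4,5,3)
river: ρ → (3,7,-2)
river: ρ → (-2,5,6)
river: ρ → (6,7,-1)
river: ρ → (-1,7,6)
river: ρ → (6,5,-2)
river: ρ → (-2,7,3)
river: ρ → (3,5,-4)
river: ρ → (-4,3,4)
ρ-cycle length = 18 (tail of 1 descent step not counted)

18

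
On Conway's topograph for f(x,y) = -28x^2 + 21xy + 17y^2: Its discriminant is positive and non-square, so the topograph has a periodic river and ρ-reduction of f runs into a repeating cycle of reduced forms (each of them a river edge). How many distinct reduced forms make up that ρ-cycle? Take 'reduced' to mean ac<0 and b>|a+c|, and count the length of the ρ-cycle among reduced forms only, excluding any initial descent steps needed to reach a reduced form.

D = 2345, ⌊√D⌋ = 48
river: ρ → (17,47,-2)
river: ρ → (-2,45,40)
river: ρ → (40,35,-7)
river: ρ → (-7,35,40)
river: ρ → (40,45,-2)
river: ρ → (-2,47,17)
river: ρ → (17,21,-28)
river: ρ → (-28,35,10)
river: ρ → (10,45,-8)
river: ρ → (-8,35,35)
river: ρ → (35,35,-8)
river: ρ → (-8,45,10)
river: ρ → (10,35,-28)
river: ρ → (-28,21,17)
ρ-cycle length = 14 (tail of 0 descent steps not counted)

14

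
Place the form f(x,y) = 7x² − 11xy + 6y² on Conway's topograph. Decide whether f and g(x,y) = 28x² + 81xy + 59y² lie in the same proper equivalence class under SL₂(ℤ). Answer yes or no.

D₁ = -47, D₂ = -47
f: translate: b→3 (≡-11 mod 14), so (7,-11,6)→(7,3,2)
f: flip: (7,3,2)→(2,-3,7)
f: translate: b→1 (≡-3 mod 4), so (2,-3,7)→(2,1,6)
f: reduced (well bottom): (2,1,6) with a≤c, −a<b≤a
g: translate: b→25 (≡81 mod 56), so (28,81,59)→(28,25,6)
g: flip: (28,25,6)→(6,-25,28)
g: translate: b→-1 (≡-25 mod 12), so (6,-25,28)→(6,-1,2)
g: flip: (6,-1,2)→(2,1,6)
g: reduced (well bottom): (2,1,6) with a≤c, −a<b≤a
reduced forms (2, 1, 6) vs (2, 1, 6) ⇒ equivalent

yes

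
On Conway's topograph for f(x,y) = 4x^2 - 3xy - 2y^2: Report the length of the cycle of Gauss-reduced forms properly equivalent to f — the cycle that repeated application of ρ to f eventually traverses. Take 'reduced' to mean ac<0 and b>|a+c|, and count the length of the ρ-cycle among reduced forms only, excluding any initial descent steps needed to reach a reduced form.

D = 41, ⌊√D⌋ = 6
descent: ρ → (-2,3,4)  [lands on river]
river: ρ → (4,5,-1)
river: ρ → (-1,5,4)
river: ρ → (4,3,-2)
river: ρ → (-2,5,2)
river: ρ → (2,3,-4)
river: ρ → (-4,5,1)
river: ρ → (1,5,-4)
river: ρ → (-4,3,2)
river: ρ → (2,5,-2)
ρ-cycle length = 10 (tail of 1 descent step not counted)

10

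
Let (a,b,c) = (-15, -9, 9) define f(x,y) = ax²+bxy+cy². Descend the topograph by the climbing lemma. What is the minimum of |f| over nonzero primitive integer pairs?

descent: ρ → (9,9,-15)  [lands on river]
river: ρ → (-15,21,3)
river: ρ → (3,21,-15)
river: ρ → (-15,9,9)
closes: descent 1, river 4
min |a| on river = 3

3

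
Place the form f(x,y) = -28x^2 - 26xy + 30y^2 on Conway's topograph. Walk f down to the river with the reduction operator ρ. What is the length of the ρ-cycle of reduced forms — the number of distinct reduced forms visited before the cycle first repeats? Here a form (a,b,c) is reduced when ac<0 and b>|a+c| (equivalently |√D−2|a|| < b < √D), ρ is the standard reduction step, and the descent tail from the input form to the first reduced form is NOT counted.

D = 4036, ⌊√D⌋ = 63
descent: ρ → (30,26,-28)  [lands on river]
river: ρ → (-28,30,28)
river: ρ → (28,26,-30)
river: ρ → (-30,34,24)
river: ρ → (24,62,-2)
river: ρ → (-2,62,24)
river: ρ → (24,34,-30)
river: ρ → (-30,26,28)
river: ρ → (28,30,-28)
river: ρ → (-28,26,30)
river: ρ → (30,34,-24)
river: ρ → (-24,62,2)
river: ρ → (2,62,-24)
river: ρ → (-24,34,30)
ρ-cycle length = 14 (tail of 1 descent step not counted)

14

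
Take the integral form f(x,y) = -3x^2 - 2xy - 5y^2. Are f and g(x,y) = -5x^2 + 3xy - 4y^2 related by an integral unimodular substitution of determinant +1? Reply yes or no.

D₁ = -56, D₂ = -71
discriminants differ ⇒ not SL₂(ℤ)-equivalent

no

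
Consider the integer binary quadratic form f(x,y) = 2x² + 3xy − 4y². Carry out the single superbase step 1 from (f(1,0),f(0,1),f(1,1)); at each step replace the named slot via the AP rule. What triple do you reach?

start (2,-4,1) = (f(1,0),f(0,1),f(1,1))
replace slot 1: 2·((-4)+1) − 2 = -8 → (-8,-4,1)

-8,-4,1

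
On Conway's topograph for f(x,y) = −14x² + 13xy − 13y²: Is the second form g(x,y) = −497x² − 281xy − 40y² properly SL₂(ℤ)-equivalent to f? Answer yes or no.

D₁ = -559, D₂ = -559
f is negative-definite; reduce −f:
−f: flip: (14,-13,13)→(13,13,14)
−f: reduced (well bottom): (13,13,14) with a≤c, −a<b≤a
flip sign back: reduced form of f is (-13,-13,-14)
g is negative-definite; reduce −g:
−g: flip: (497,281,40)→(40,-281,497)
−g: translate: b→39 (≡-281 mod 80), so (40,-281,497)→(40,39,13)
−g: flip: (40,39,13)→(13,-39,40)
−g: translate: b→13 (≡-39 mod 26), so (13,-39,40)→(13,13,14)
−g: reduced (well bottom): (13,13,14) with a≤c, −a<b≤a
flip sign back: reduced form of g is (-13,-13,-14)
reduced forms (-13, -13, -14) vs (-13, -13, -14) ⇒ equivalent

yes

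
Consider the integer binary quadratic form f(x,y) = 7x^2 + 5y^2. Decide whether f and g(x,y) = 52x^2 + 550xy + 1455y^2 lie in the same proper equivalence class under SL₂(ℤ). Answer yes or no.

D₁ = -140, D₂ = -140
f: flip: (7,0,5)→(5,0,7)
f: reduced (well bottom): (5,0,7) with a≤c, −a<b≤a
g: translate: b→30 (≡550 mod 104), so (52,550,1455)→(52,30,5)
g: flip: (52,30,5)→(5,-30,52)
g: translate: b→0 (≡-30 mod 10), so (5,-30,52)→(5,0,7)
g: reduced (well bottom): (5,0,7) with a≤c, −a<b≤a
reduced forms (5, 0, 7) vs (5, 0, 7) ⇒ equivalent

yes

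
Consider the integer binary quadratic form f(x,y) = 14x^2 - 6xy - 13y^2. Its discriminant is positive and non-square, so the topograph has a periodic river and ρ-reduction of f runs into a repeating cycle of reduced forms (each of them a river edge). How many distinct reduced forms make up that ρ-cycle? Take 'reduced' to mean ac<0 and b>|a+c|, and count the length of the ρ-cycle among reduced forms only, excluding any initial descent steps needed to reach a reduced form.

D = 764, ⌊√D⌋ = 27
descent: ρ → (-13,6,14)  [lands on river]
river: ρ → (14,22,-5)
river: ρ → (-5,18,22)
river: ρ → (22,26,-1)
river: ρ → (-1,26,22)
river: ρ → (22,18,-5)
river: ρ → (-5,22,14)
river: ρ → (14,6,-13)
river: ρ → (-13,20,7)
river: ρ → (7,22,-10)
river: ρ → (-10,18,11)
river: ρ → (11,26,-2)
river: ρ → (-2,26,11)
river: ρ → (11,18,-10)
river: ρ → (-10,22,7)
river: ρ → (7,20,-13)
ρ-cycle length = 16 (tail of 1 descent step not counted)

16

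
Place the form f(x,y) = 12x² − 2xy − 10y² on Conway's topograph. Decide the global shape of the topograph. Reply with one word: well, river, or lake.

D = b²−4ac = (-2)² − 4·12·(-10) = 484
D = 22² is a perfect square ⇒ form factors over ℤ ⇒ lakes

lake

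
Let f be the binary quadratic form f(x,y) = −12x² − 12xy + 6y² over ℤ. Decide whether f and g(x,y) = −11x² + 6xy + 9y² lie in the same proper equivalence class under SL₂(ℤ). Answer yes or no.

D₁ = 432, D₂ = 432
river cycle of f (length 2): (6, 12, -12), (-12, 12, 6)
river cycle of g (length 8): (9, 12, -8), (-8, 20, 1), (1, 20, -8), (-8, 12, 9), (9, 6, -11), (-11, 16, 4), (4, 16, -11), (-11, 6, 9)
cycles differ ⇒ inequivalent

no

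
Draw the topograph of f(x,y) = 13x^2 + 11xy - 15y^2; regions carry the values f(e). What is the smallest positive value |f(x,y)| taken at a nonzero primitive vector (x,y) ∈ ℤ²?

river: ρ → (-15,19,9)
river: ρ → (9,17,-17)
river: ρ → (-17,17,9)
river: ρ → (9,19,-15)
river: ρ → (-15,11,13)
river: ρ → (13,15,-13)
river: ρ → (-13,11,15)
river: ρ → (15,19,-9)
river: ρ → (-9,17,17)
river: ρ → (17,17,-9)
river: ρ → (-9,19,15)
river: ρ → (15,11,-13)
river: ρ → (-13,15,13)
river: ρ → (13,11,-15)
closes: descent 0, river 14
min |a| on river = 9

9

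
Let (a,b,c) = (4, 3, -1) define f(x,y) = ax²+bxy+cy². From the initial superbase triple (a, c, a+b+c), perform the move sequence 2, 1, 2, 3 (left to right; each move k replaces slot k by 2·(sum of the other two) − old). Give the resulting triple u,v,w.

start (4,-1,6) = (f(1,0),f(0,1),f(1,1))
replace slot 2: 2·(4+6) − (-1) = 21 → (4,21,6)
replace slot 1: 2·(21+6) − 4 = 50 → (50,21,6)
replace slot 2: 2·(50+6) − 21 = 91 → (50,91,6)
replace slot 3: 2·(50+91) − 6 = 276 → (50,91,276)

50,91,276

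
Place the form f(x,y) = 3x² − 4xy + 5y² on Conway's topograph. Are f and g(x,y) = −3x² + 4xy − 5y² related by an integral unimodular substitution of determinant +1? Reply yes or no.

D₁ = -44, D₂ = -44
f: translate: b→2 (≡-4 mod 6), so (3,-4,5)→(3,2,4)
f: reduced (well bottom): (3,2,4) with a≤c, −a<b≤a
g is negative-definite; reduce −g:
−g: translate: b→2 (≡-4 mod 6), so (3,-4,5)→(3,2,4)
−g: reduced (well bottom): (3,2,4) with a≤c, −a<b≤a
flip sign back: reduced form of g is (-3,-2,-4)
reduced forms (3, 2, 4) vs (-3, -2, -4) ⇒ inequivalent

no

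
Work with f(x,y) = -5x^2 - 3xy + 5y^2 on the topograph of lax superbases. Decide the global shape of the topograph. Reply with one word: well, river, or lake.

D = b²−4ac = (-3)² − 4·(-5)·5 = 109
D > 0 non-square ⇒ indefinite ⇒ periodic river

river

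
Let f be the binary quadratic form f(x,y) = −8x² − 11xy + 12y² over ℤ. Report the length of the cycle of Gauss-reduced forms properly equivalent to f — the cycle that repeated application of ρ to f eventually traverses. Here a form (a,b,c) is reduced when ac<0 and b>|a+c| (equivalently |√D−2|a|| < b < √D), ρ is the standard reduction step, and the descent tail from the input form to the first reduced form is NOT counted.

D = 505, ⌊√D⌋ = 22
descent: ρ → (12,11,-8)  [lands on river]
river: ρ → (-8,21,2)
river: ρ → (2,19,-18)
river: ρ → (-18,17,3)
river: ρ → (3,19,-12)
river: ρ → (-12,5,10)
river: ρ → (10,15,-7)
river: ρ → (-7,13,12)
ρ-cycle length = 8 (tail of 1 descent step not counted)

8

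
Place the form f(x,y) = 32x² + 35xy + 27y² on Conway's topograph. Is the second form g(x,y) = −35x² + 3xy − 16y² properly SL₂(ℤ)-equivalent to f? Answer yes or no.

D₁ = -2231, D₂ = -2231
f: translate: b→-29 (≡35 mod 64), so (32,35,27)→(32,-29,24)
f: flip: (32,-29,24)→(24,29,32)
f: translate: b→-19 (≡29 mod 48), so (24,29,32)→(24,-19,27)
f: reduced (well bottom): (24,-19,27) with a≤c, −a<b≤a
g is negative-definite; reduce −g:
−g: flip: (35,-3,16)→(16,3,35)
−g: reduced (well bottom): (16,3,35) with a≤c, −a<b≤a
flip sign back: reduced form of g is (-16,-3,-35)
reduced forms (24, -19, 27) vs (-16, -3, -35) ⇒ inequivalent

no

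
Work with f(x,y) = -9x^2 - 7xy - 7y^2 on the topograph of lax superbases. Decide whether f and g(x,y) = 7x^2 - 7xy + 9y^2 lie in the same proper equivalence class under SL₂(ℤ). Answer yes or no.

D₁ = -203, D₂ = -203
f is negative-definite; reduce −f:
−f: flip: (9,7,7)→(7,-7,9)
−f: translate: b→7 (≡-7 mod 14), so (7,-7,9)→(7,7,9)
−f: reduced (well bottom): (7,7,9) with a≤c, −a<b≤a
flip sign back: reduced form of f is (-7,-7,-9)
g: translate: b→7 (≡-7 mod 14), so (7,-7,9)→(7,7,9)
g: reduced (well bottom): (7,7,9) with a≤c, −a<b≤a
reduced forms (-7, -7, -9) vs (7, 7, 9) ⇒ inequivalent

no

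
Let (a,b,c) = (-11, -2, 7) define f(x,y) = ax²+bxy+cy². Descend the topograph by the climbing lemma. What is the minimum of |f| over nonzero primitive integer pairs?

descent: ρ → (7,16,-2)  [lands on river]
river: ρ → (-2,16,7)
river: ρ → (7,12,-6)
river: ρ → (-6,12,7)
closes: descent 1, river 4
min |a| on river = 2

2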